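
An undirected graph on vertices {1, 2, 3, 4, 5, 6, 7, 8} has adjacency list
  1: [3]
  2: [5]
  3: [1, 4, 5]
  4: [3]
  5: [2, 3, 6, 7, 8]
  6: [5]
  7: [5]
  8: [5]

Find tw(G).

A width-1 tree decomposition is:
Bags: B1 = {1, 3}  B2 = {3, 4}  B3 = {3, 5}  B4 = {5, 7}  B5 = {5, 6}  B6 = {2, 5}  B7 = {5, 8}
Tree: B1–B2, B2–B3, B3–B4, B4–B5, B5–B6, B5–B7
Each bag holds 2 vertices, so the decomposition has width 1, which upper-bounds the treewidth. G has an edge, so its treewidth is at least 1. The upper and lower bounds meet at 1, so that is the treewidth.

1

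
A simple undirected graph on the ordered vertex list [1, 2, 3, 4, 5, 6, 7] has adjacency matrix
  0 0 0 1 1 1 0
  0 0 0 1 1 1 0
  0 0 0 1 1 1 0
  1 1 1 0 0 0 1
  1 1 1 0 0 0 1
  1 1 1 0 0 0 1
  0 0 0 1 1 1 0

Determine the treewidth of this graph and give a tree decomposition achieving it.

Each bag holds 4 vertices, so the decomposition has width 3, which upper-bounds the treewidth. For the lower bound: the 4 vertex sets {3,5}, {4,7}, {6}, {1} are disjoint, each induces a connected subgraph, and every pair is joined by at least one edge of G. Contracting each set to a single vertex therefore yields K_{4} as a minor, and since treewidth is minor-monotone, tw(G) ≥ tw(K_{4}) = 3. Combining the bounds, tw(G) = 3.

Treewidth 3.
Bags: B1 = {3, 4, 5, 6}  B2 = {4, 5, 6, 7}  B3 = {1, 4, 5, 6}  B4 = {2, 4, 5, 6}
Tree: B1–B2, B2–B3, B3–B4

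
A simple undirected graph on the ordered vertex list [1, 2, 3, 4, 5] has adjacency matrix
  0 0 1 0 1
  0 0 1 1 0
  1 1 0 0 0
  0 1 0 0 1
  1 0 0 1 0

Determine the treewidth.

A width-2 tree decomposition is:
Bags: B1 = {2, 4, 5}  B2 = {2, 3, 5}  B3 = {1, 3, 5}
Tree: B1–B2, B2–B3
The largest bag has 3 vertices, giving width 2; this decomposition certifies tw(G) ≤ 2. For the lower bound, G contains the cycle 5–4–2–3–1–5, so G is not a forest; only forests have treewidth ≤ 1, hence tw(G) ≥ 2. Therefore the treewidth is 2.

2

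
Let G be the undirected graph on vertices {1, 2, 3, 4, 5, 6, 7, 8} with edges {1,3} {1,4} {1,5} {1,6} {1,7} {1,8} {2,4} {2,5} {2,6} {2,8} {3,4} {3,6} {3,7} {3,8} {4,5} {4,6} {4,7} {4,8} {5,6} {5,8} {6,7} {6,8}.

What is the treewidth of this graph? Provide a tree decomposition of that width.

Treewidth 4.
One such decomposition:
Bags: B1 = {1, 3, 4, 6, 8}  B2 = {1, 4, 5, 6, 8}  B3 = {2, 4, 5, 6, 8}  B4 = {1, 3, 4, 6, 7}
Tree: B1–B2, B2–B3, B1–B4

The largest bag has 5 vertices, giving width 4; this decomposition certifies tw(G) ≤ 4. For the lower bound, the 5 vertices {1, 3, 4, 6, 8} are pairwise adjacent, and any tree decomposition puts a clique entirely inside one bag — forcing width ≥ 4. Hence tw(G) = 4 exactly.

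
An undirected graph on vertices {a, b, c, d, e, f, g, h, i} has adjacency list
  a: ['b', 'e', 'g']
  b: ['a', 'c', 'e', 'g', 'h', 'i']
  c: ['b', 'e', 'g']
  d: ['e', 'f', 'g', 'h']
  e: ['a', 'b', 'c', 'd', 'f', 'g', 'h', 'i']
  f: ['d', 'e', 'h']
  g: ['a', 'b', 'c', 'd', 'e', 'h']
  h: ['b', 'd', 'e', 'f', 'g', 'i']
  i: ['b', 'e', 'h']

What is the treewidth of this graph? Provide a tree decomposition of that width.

The largest bag has 4 vertices, giving width 3; this decomposition certifies tw(G) ≤ 3. Conversely, {d, e, g, h} is a clique of size 4, and the vertices of any clique must share a bag in every tree decomposition; so some bag has ≥ 4 vertices and tw(G) ≥ 3. Therefore the treewidth is 3.

Treewidth 3.
One such decomposition:
Bags: B1 = {b, e, g, h}  B2 = {d, e, g, h}  B3 = {a, b, e, g}  B4 = {b, e, h, i}  B5 = {b, c, e, g}  B6 = {d, e, f, h}
Tree: B1–B2, B1–B3, B1–B4, B1–B5, B2–B6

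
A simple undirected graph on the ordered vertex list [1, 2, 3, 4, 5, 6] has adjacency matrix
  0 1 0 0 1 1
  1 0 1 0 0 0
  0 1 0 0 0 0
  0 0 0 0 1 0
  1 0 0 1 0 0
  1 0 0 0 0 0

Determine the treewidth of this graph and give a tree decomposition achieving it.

Treewidth 1.
One optimal decomposition is:
Bags: B1 = {2, 3}  B2 = {1, 2}  B3 = {1, 5}  B4 = {1, 6}  B5 = {4, 5}
Tree: B1–B2, B2–B3, B2–B4, B3–B5

Every bag has size at most 2, so the width is 2 − 1 = 1 and tw(G) ≤ 1. G has an edge, so its treewidth is at least 1. Combining the bounds, tw(G) = 1.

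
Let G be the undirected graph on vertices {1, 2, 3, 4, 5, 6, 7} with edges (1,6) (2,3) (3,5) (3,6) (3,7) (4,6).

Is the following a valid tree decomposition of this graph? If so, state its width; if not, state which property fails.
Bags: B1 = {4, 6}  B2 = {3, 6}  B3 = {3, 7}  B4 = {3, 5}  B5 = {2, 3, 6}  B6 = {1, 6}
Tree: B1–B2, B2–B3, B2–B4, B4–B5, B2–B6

A tree decomposition must satisfy three properties: every vertex lies in some bag; for every edge, both endpoints lie together in some bag; and for every vertex, the bags containing it form a connected subtree. Here bags containing vertex 6 are not connected in the tree, so the decomposition is invalid.

No — bags containing vertex 6 are not connected in the tree.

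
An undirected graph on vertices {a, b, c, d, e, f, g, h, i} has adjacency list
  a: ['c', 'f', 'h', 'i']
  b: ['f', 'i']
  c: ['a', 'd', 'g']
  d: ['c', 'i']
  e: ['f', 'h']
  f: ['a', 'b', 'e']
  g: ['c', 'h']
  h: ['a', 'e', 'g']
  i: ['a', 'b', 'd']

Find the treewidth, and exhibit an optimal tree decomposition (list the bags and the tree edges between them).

Every bag has size at most 4, so the width is 4 − 1 = 3 and tw(G) ≤ 3. For the lower bound: the 4 vertex sets {c,d,g}, {i}, {a}, {b,e,f,h} are disjoint, each induces a connected subgraph, and every pair is joined by at least one edge of G. Contracting each set to a single vertex therefore yields K_{4} as a minor, and since treewidth is minor-monotone, tw(G) ≥ tw(K_{4}) = 3. Hence tw(G) = 3 exactly.

Treewidth 3.
One such decomposition:
Bags: B1 = {c, d, g, i}  B2 = {a, c, g, i}  B3 = {a, g, h, i}  B4 = {a, b, h, i}  B5 = {a, b, f, h}  B6 = {b, e, f, h}
Tree: B1–B2, B2–B3, B3–B4, B4–B5, B5–B6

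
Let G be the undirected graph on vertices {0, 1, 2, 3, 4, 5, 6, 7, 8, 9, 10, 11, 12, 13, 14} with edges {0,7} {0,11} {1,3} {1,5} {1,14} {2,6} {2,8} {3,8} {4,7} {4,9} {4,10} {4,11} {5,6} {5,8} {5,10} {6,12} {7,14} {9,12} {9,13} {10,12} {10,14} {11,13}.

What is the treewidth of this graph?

A width-3 tree decomposition is:
Bags: B1 = {0, 9, 11, 13}  B2 = {0, 4, 9, 11}  B3 = {0, 4, 7, 9}  B4 = {4, 7, 9, 12}  B5 = {4, 7, 10, 12}  B6 = {7, 10, 12, 14}  B7 = {6, 10, 12, 14}  B8 = {5, 6, 10, 14}  B9 = {1, 5, 6, 14}  B10 = {1, 2, 5, 6}  B11 = {1, 2, 5, 8}  B12 = {1, 2, 3, 8}
Tree: B1–B2, B2–B3, B3–B4, B4–B5, B5–B6, B6–B7, B7–B8, B8–B9, B9–B10, B10–B11, B11–B12
The largest bag has 4 vertices, giving width 3; this decomposition certifies tw(G) ≤ 3. For the lower bound: the 4 vertex sets {0,11,13}, {9}, {4}, {7,10,12,14} are disjoint, each induces a connected subgraph, and every pair is joined by at least one edge of G. Contracting each set to a single vertex therefore yields K_{4} as a minor, and since treewidth is minor-monotone, tw(G) ≥ tw(K_{4}) = 3. Combining the bounds, tw(G) = 3.

3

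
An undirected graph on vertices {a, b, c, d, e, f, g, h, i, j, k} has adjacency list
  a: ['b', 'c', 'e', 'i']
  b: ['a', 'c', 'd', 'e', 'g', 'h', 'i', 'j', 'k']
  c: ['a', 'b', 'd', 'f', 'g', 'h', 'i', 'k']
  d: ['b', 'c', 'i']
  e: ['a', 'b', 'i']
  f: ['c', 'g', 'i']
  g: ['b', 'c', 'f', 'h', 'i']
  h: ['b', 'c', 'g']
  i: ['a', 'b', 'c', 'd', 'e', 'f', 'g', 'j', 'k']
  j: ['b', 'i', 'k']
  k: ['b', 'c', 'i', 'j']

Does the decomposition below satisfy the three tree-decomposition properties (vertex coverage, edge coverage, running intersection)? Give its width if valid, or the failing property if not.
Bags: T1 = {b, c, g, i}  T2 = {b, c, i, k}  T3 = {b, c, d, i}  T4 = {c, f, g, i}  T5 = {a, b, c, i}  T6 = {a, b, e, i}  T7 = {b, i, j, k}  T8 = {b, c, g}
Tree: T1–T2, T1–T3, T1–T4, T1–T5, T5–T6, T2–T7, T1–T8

No — vertex h appears in no bag.

A tree decomposition must satisfy three properties: every vertex lies in some bag; for every edge, both endpoints lie together in some bag; and for every vertex, the bags containing it form a connected subtree. Here vertex h appears in no bag, so the decomposition is invalid.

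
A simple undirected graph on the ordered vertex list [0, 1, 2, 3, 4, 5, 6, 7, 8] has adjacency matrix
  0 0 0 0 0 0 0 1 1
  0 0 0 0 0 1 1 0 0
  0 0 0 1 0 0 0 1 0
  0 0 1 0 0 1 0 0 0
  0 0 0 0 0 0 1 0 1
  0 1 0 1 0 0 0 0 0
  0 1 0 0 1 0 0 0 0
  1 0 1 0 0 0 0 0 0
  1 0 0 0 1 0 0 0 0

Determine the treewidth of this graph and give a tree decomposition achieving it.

Treewidth 2.
One optimal decomposition is:
Bags: B1 = {4, 6, 8}  B2 = {1, 6, 8}  B3 = {1, 5, 8}  B4 = {3, 5, 8}  B5 = {2, 3, 8}  B6 = {2, 7, 8}  B7 = {0, 7, 8}
Tree: B1–B2, B2–B3, B3–B4, B4–B5, B5–B6, B6–B7

Each bag holds 3 vertices, so the decomposition has width 2, which upper-bounds the treewidth. For the lower bound, G contains the cycle 8–4–6–1–5–3–2–7–0–8, so G is not a forest; only forests have treewidth ≤ 1, hence tw(G) ≥ 2. The upper and lower bounds meet at 2, so that is the treewidth.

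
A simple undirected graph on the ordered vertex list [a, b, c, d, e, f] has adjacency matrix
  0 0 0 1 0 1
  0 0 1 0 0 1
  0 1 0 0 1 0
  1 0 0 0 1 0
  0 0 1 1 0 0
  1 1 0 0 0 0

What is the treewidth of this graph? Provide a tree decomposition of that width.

Treewidth 2.
One such decomposition:
Bags: B1 = {c, d, e}  B2 = {b, c, d}  B3 = {b, d, f}  B4 = {a, d, f}
Tree: B1–B2, B2–B3, B3–B4

The largest bag has 3 vertices, giving width 2; this decomposition certifies tw(G) ≤ 2. For the lower bound, G contains the cycle d–e–c–b–f–a–d, so G is not a forest; only forests have treewidth ≤ 1, hence tw(G) ≥ 2. The upper and lower bounds meet at 2, so that is the treewidth.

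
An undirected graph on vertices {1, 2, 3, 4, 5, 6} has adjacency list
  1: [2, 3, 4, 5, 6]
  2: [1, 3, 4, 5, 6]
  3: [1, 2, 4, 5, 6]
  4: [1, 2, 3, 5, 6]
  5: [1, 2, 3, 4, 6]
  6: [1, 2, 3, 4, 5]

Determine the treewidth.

5

A width-5 tree decomposition is:
Bags: B1 = {1, 2, 3, 4, 5, 6}
Tree: (single bag)
A single bag containing all 6 vertices is trivially a valid decomposition of width 5. For the lower bound, the 6 vertices {1, 2, 3, 4, 5, 6} are pairwise adjacent, and any tree decomposition puts a clique entirely inside one bag — forcing width ≥ 5. Hence tw(G) = 5 exactly.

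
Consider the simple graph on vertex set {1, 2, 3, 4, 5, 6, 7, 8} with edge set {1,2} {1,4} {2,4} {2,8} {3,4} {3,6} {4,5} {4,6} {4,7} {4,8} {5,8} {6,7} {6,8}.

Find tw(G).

2

A width-2 tree decomposition is:
Bags: B1 = {3, 4, 6}  B2 = {4, 6, 7}  B3 = {4, 6, 8}  B4 = {2, 4, 8}  B5 = {4, 5, 8}  B6 = {1, 2, 4}
Tree: B1–B2, B1–B3, B3–B4, B3–B5, B4–B6
The largest bag has 3 vertices, giving width 2; this decomposition certifies tw(G) ≤ 2. For the lower bound, the 3 vertices {1, 2, 4} are pairwise adjacent, and any tree decomposition puts a clique entirely inside one bag — forcing width ≥ 2. Combining the bounds, tw(G) = 2.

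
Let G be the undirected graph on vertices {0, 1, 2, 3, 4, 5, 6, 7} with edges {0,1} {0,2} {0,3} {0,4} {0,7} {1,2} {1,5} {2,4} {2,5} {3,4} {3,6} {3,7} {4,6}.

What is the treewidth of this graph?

2

A width-2 tree decomposition is:
Bags: B1 = {0, 3, 4}  B2 = {0, 3, 7}  B3 = {0, 2, 4}  B4 = {0, 1, 2}  B5 = {3, 4, 6}  B6 = {1, 2, 5}
Tree: B1–B2, B1–B3, B3–B4, B1–B5, B4–B6
Every bag has size at most 3, so the width is 3 − 1 = 2 and tw(G) ≤ 2. On the other hand G contains the 3-clique {0, 1, 2}. A clique must lie in a single bag of any decomposition, so no decomposition can have width below 2. Hence tw(G) = 2 exactly.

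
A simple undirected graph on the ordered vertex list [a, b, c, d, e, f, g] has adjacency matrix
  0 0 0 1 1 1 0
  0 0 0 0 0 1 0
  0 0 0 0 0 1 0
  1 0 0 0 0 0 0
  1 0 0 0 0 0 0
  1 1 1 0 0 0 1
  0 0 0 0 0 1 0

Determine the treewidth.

A width-1 tree decomposition is:
Bags: B1 = {a, f}  B2 = {a, e}  B3 = {a, d}  B4 = {b, f}  B5 = {c, f}  B6 = {f, g}
Tree: B1–B2, B2–B3, B1–B4, B1–B5, B4–B6
The largest bag has 2 vertices, giving width 1; this decomposition certifies tw(G) ≤ 1. G has an edge, so its treewidth is at least 1. Combining the bounds, tw(G) = 1.

1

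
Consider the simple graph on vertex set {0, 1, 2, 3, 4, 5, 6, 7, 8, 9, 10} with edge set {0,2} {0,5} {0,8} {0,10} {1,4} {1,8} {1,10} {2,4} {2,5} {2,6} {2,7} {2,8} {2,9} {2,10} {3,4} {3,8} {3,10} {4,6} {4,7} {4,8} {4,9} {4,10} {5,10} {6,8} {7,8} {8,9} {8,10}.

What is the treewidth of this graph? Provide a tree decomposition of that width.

The largest bag has 4 vertices, giving width 3; this decomposition certifies tw(G) ≤ 3. Conversely, {0, 2, 8, 10} is a clique of size 4, and the vertices of any clique must share a bag in every tree decomposition; so some bag has ≥ 4 vertices and tw(G) ≥ 3. Therefore the treewidth is 3.

Treewidth 3.
One optimal decomposition is:
Bags: B1 = {2, 4, 8, 10}  B2 = {1, 4, 8, 10}  B3 = {3, 4, 8, 10}  B4 = {2, 4, 8, 9}  B5 = {2, 4, 6, 8}  B6 = {0, 2, 8, 10}  B7 = {0, 2, 5, 10}  B8 = {2, 4, 7, 8}
Tree: B1–B2, B1–B3, B1–B4, B4–B5, B1–B6, B6–B7, B1–B8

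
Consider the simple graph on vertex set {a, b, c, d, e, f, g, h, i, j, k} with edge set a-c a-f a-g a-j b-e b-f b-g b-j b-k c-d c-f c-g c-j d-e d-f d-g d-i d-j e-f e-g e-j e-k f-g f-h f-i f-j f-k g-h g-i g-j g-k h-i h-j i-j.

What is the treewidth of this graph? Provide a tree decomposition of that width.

The largest bag has 5 vertices, giving width 4; this decomposition certifies tw(G) ≤ 4. On the other hand G contains the 5-clique {d, e, f, g, j}. A clique must lie in a single bag of any decomposition, so no decomposition can have width below 4. Hence tw(G) = 4 exactly.

Treewidth 4.
One optimal decomposition is:
Bags: B1 = {d, f, g, i, j}  B2 = {c, d, f, g, j}  B3 = {f, g, h, i, j}  B4 = {d, e, f, g, j}  B5 = {b, e, f, g, j}  B6 = {a, c, f, g, j}  B7 = {b, e, f, g, k}
Tree: B1–B2, B1–B3, B1–B4, B4–B5, B2–B6, B5–B7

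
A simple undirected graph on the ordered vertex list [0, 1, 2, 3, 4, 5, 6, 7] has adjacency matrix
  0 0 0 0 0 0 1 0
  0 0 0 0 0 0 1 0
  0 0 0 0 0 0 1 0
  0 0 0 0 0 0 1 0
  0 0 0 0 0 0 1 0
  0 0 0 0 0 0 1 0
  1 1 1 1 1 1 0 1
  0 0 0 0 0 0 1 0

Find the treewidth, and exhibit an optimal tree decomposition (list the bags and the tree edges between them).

Every bag has size at most 2, so the width is 2 − 1 = 1 and tw(G) ≤ 1. Any graph with an edge has treewidth ≥ 1, and G has the edge 0–6. Combining the bounds, tw(G) = 1.

Treewidth 1.
One optimal decomposition is:
Bags: B1 = {0, 6}  B2 = {2, 6}  B3 = {1, 6}  B4 = {5, 6}  B5 = {3, 6}  B6 = {4, 6}  B7 = {6, 7}
Tree: B1–B2, B2–B3, B2–B4, B3–B5, B1–B6, B1–B7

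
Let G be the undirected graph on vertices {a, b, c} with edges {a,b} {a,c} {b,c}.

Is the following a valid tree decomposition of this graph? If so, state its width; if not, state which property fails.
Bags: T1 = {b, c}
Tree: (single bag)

A tree decomposition must satisfy three properties: every vertex lies in some bag; for every edge, both endpoints lie together in some bag; and for every vertex, the bags containing it form a connected subtree. Here vertex a appears in no bag, so the decomposition is invalid.

No — vertex a appears in no bag.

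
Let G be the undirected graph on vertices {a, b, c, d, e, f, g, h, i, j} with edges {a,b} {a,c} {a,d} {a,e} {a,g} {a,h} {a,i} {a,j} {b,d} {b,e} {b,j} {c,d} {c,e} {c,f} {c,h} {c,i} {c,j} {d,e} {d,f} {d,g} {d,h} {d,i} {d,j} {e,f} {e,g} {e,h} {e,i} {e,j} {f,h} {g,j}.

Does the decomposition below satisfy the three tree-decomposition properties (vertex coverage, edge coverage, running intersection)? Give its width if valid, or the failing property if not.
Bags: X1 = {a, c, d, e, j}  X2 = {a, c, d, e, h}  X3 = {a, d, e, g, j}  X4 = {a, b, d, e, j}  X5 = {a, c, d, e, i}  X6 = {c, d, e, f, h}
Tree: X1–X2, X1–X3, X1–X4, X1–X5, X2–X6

Yes; width 4.

Checking the three conditions: (i) the bags cover all of {a, b, c, d, e, f, g, h, i, j}; (ii) for each edge, some bag contains both endpoints; (iii) the bags containing any fixed vertex form a subtree. All hold, so the decomposition is valid with width 5 − 1 = 4.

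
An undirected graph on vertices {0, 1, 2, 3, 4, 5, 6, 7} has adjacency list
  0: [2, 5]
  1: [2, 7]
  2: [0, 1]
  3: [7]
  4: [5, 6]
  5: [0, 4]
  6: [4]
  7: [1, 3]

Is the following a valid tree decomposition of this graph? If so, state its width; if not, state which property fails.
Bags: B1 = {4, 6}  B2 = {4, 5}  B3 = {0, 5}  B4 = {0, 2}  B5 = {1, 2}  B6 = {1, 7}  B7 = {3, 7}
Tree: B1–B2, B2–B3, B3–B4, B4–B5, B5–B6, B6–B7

Yes; width 1.

Vertex coverage: the bags together contain {0, 1, 2, 3, 4, 5, 6, 7}, the full vertex set. Edge coverage: each edge of G has both endpoints in at least one bag. Running intersection: for every vertex, the bags containing it form a connected subtree. All three properties hold, so this is a valid tree decomposition of width max|bag| − 1 = 1, and hence tw(G) ≤ 1.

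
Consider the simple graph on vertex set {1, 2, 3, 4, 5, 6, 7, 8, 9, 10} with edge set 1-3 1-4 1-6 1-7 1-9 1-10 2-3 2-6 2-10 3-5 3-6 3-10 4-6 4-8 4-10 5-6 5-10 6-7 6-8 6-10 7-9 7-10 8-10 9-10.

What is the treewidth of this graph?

3

A width-3 tree decomposition is:
Bags: B1 = {1, 4, 6, 10}  B2 = {1, 3, 6, 10}  B3 = {2, 3, 6, 10}  B4 = {1, 6, 7, 10}  B5 = {3, 5, 6, 10}  B6 = {1, 7, 9, 10}  B7 = {4, 6, 8, 10}
Tree: B1–B2, B2–B3, B2–B4, B3–B5, B4–B6, B1–B7
The largest bag has 4 vertices, giving width 3; this decomposition certifies tw(G) ≤ 3. Conversely, {1, 7, 9, 10} is a clique of size 4, and the vertices of any clique must share a bag in every tree decomposition; so some bag has ≥ 4 vertices and tw(G) ≥ 3. Combining the bounds, tw(G) = 3.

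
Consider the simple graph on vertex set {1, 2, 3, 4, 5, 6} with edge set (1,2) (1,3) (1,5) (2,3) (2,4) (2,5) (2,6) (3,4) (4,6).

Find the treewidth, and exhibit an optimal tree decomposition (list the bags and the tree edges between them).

Treewidth 2.
Bags: B1 = {1, 2, 3}  B2 = {2, 3, 4}  B3 = {1, 2, 5}  B4 = {2, 4, 6}
Tree: B1–B2, B1–B3, B2–B4

The largest bag has 3 vertices, giving width 2; this decomposition certifies tw(G) ≤ 2. On the other hand G contains the 3-clique {1, 2, 3}. A clique must lie in a single bag of any decomposition, so no decomposition can have width below 2. Hence tw(G) = 2 exactly.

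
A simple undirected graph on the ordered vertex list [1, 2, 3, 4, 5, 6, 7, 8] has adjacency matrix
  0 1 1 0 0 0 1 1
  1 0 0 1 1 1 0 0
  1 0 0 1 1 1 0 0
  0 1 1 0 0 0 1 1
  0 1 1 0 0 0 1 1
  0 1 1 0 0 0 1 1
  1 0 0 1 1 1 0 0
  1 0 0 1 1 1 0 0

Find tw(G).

4

A width-4 tree decomposition is:
Bags: B1 = {1, 3, 4, 5, 6}  B2 = {1, 4, 5, 6, 7}  B3 = {1, 4, 5, 6, 8}  B4 = {1, 2, 4, 5, 6}
Tree: B1–B2, B2–B3, B3–B4
Every bag has size at most 5, so the width is 5 − 1 = 4 and tw(G) ≤ 4. For the lower bound: the 5 vertex sets {3,4}, {5,7}, {6,8}, {1}, {2} are disjoint, each induces a connected subgraph, and every pair is joined by at least one edge of G. Contracting each set to a single vertex therefore yields K_{5} as a minor, and since treewidth is minor-monotone, tw(G) ≥ tw(K_{5}) = 4. The upper and lower bounds meet at 4, so that is the treewidth.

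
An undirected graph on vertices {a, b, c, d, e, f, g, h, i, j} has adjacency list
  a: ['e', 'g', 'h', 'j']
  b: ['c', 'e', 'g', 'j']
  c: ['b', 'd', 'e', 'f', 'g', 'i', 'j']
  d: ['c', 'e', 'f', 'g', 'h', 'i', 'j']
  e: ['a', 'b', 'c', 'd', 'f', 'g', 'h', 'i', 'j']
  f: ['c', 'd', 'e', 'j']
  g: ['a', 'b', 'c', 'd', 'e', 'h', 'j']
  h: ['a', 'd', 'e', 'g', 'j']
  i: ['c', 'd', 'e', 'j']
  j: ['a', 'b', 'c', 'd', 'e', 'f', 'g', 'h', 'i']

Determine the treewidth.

4

A width-4 tree decomposition is:
Bags: B1 = {c, d, e, g, j}  B2 = {c, d, e, i, j}  B3 = {d, e, g, h, j}  B4 = {c, d, e, f, j}  B5 = {b, c, e, g, j}  B6 = {a, e, g, h, j}
Tree: B1–B2, B1–B3, B2–B4, B1–B5, B3–B6
The largest bag has 5 vertices, giving width 4; this decomposition certifies tw(G) ≤ 4. On the other hand G contains the 5-clique {d, e, g, h, j}. A clique must lie in a single bag of any decomposition, so no decomposition can have width below 4. Combining the bounds, tw(G) = 4.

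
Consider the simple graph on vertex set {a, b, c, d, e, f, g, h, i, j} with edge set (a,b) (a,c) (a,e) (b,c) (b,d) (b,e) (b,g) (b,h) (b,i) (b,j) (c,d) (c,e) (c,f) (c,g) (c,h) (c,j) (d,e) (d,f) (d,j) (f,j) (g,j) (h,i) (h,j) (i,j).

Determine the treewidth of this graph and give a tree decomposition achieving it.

Every bag has size at most 4, so the width is 4 − 1 = 3 and tw(G) ≤ 3. On the other hand G contains the 4-clique {c, d, f, j}. A clique must lie in a single bag of any decomposition, so no decomposition can have width below 3. Combining the bounds, tw(G) = 3.

Treewidth 3.
One optimal decomposition is:
Bags: B1 = {b, c, d, j}  B2 = {c, d, f, j}  B3 = {b, c, d, e}  B4 = {a, b, c, e}  B5 = {b, c, g, j}  B6 = {b, c, h, j}  B7 = {b, h, i, j}
Tree: B1–B2, B1–B3, B3–B4, B1–B5, B1–B6, B6–B7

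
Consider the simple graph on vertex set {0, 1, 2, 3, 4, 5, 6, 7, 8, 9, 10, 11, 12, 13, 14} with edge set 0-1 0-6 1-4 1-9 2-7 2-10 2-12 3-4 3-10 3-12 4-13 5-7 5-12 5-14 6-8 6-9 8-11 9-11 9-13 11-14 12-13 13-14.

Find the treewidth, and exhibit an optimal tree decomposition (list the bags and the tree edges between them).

Treewidth 3.
One optimal decomposition is:
Bags: B1 = {0, 1, 6, 8}  B2 = {1, 6, 8, 9}  B3 = {1, 8, 9, 11}  B4 = {1, 4, 9, 11}  B5 = {4, 9, 11, 13}  B6 = {4, 11, 13, 14}  B7 = {3, 4, 13, 14}  B8 = {3, 12, 13, 14}  B9 = {3, 5, 12, 14}  B10 = {3, 5, 10, 12}  B11 = {2, 5, 10, 12}  B12 = {2, 5, 7, 10}
Tree: B1–B2, B2–B3, B3–B4, B4–B5, B5–B6, B6–B7, B7–B8, B8–B9, B9–B10, B10–B11, B11–B12

Each bag holds 4 vertices, so the decomposition has width 3, which upper-bounds the treewidth. For the lower bound: the 4 vertex sets {0,6,8}, {1}, {9}, {4,11,13,14} are disjoint, each induces a connected subgraph, and every pair is joined by at least one edge of G. Contracting each set to a single vertex therefore yields K_{4} as a minor, and since treewidth is minor-monotone, tw(G) ≥ tw(K_{4}) = 3. Hence tw(G) = 3 exactly.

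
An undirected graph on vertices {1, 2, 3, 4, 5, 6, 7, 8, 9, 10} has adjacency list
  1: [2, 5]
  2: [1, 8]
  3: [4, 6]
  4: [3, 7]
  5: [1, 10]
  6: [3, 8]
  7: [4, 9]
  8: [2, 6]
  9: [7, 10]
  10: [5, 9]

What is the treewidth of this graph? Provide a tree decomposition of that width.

Treewidth 2.
Bags: B1 = {5, 9, 10}  B2 = {1, 5, 9}  B3 = {1, 2, 9}  B4 = {2, 8, 9}  B5 = {6, 8, 9}  B6 = {3, 6, 9}  B7 = {3, 4, 9}  B8 = {4, 7, 9}
Tree: B1–B2, B2–B3, B3–B4, B4–B5, B5–B6, B6–B7, B7–B8

Each bag holds 3 vertices, so the decomposition has width 2, which upper-bounds the treewidth. For the lower bound, G contains the cycle 9–10–5–1–2–8–6–3–4–7–9, so G is not a forest; only forests have treewidth ≤ 1, hence tw(G) ≥ 2. Hence tw(G) = 2 exactly.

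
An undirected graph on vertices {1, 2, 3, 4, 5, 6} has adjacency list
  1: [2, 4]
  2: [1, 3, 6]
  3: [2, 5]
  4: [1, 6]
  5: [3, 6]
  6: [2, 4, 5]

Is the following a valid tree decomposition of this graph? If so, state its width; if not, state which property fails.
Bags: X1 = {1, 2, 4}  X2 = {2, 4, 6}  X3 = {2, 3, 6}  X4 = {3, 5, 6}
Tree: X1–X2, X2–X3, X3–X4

Yes; width 2.

Checking the three conditions: (i) the bags cover all of {1, 2, 3, 4, 5, 6}; (ii) for each edge, some bag contains both endpoints; (iii) the bags containing any fixed vertex form a subtree. All hold, so the decomposition is valid with width 3 − 1 = 2.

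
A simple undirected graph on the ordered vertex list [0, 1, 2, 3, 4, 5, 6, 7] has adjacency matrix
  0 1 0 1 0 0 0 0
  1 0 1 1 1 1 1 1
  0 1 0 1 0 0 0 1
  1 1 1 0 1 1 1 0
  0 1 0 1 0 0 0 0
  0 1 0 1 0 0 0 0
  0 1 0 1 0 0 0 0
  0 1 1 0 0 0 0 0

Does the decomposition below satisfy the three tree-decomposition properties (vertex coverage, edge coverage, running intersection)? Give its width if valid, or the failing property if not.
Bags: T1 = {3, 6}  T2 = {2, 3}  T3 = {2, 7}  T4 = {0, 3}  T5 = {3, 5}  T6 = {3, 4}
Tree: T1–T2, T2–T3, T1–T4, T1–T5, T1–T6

A tree decomposition must satisfy three properties: every vertex lies in some bag; for every edge, both endpoints lie together in some bag; and for every vertex, the bags containing it form a connected subtree. Here vertex 1 appears in no bag, so the decomposition is invalid.

No — vertex 1 appears in no bag.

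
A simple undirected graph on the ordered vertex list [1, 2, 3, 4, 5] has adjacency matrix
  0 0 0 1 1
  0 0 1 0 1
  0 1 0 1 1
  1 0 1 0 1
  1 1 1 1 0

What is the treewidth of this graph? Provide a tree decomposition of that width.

Every bag has size at most 3, so the width is 3 − 1 = 2 and tw(G) ≤ 2. On the other hand G contains the 3-clique {1, 4, 5}. A clique must lie in a single bag of any decomposition, so no decomposition can have width below 2. Therefore the treewidth is 2.

Treewidth 2.
One such decomposition:
Bags: B1 = {1, 4, 5}  B2 = {3, 4, 5}  B3 = {2, 3, 5}
Tree: B1–B2, B2–B3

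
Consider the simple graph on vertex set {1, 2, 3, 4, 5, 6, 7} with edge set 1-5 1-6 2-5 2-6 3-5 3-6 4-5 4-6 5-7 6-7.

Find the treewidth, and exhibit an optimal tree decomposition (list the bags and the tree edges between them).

Each bag holds 3 vertices, so the decomposition has width 2, which upper-bounds the treewidth. Since 5–2–6–1–5 is a cycle in G, G is not acyclic. Forests are exactly the graphs of treewidth ≤ 1, so tw(G) ≥ 2. Combining the bounds, tw(G) = 2.

Treewidth 2.
One such decomposition:
Bags: B1 = {2, 5, 6}  B2 = {1, 5, 6}  B3 = {4, 5, 6}  B4 = {3, 5, 6}  B5 = {5, 6, 7}
Tree: B1–B2, B2–B3, B3–B4, B4–B5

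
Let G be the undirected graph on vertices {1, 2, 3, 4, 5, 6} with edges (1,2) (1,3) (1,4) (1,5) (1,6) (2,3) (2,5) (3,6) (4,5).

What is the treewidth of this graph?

2

A width-2 tree decomposition is:
Bags: B1 = {1, 2, 3}  B2 = {1, 2, 5}  B3 = {1, 4, 5}  B4 = {1, 3, 6}
Tree: B1–B2, B2–B3, B1–B4
Every bag has size at most 3, so the width is 3 − 1 = 2 and tw(G) ≤ 2. On the other hand G contains the 3-clique {1, 2, 3}. A clique must lie in a single bag of any decomposition, so no decomposition can have width below 2. The upper and lower bounds meet at 2, so that is the treewidth.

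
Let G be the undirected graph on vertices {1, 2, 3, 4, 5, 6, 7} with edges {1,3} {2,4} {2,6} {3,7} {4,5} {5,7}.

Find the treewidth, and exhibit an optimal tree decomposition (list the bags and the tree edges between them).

Treewidth 1.
One such decomposition:
Bags: B1 = {2, 6}  B2 = {2, 4}  B3 = {4, 5}  B4 = {5, 7}  B5 = {3, 7}  B6 = {1, 3}
Tree: B1–B2, B2–B3, B3–B4, B4–B5, B5–B6

Each bag holds 2 vertices, so the decomposition has width 1, which upper-bounds the treewidth. G has an edge, so its treewidth is at least 1. The upper and lower bounds meet at 1, so that is the treewidth.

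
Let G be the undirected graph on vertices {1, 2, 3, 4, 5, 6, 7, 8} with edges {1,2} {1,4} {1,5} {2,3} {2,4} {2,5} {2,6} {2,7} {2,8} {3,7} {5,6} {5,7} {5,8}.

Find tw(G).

2

A width-2 tree decomposition is:
Bags: B1 = {2, 5, 7}  B2 = {1, 2, 5}  B3 = {2, 5, 6}  B4 = {2, 5, 8}  B5 = {1, 2, 4}  B6 = {2, 3, 7}
Tree: B1–B2, B2–B3, B2–B4, B2–B5, B1–B6
Every bag has size at most 3, so the width is 3 − 1 = 2 and tw(G) ≤ 2. On the other hand G contains the 3-clique {2, 3, 7}. A clique must lie in a single bag of any decomposition, so no decomposition can have width below 2. Hence tw(G) = 2 exactly.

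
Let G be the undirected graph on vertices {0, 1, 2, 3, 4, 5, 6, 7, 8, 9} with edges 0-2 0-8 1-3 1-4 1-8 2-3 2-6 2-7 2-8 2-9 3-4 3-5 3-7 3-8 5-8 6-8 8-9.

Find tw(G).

2

A width-2 tree decomposition is:
Bags: B1 = {2, 3, 8}  B2 = {1, 3, 8}  B3 = {1, 3, 4}  B4 = {2, 3, 7}  B5 = {3, 5, 8}  B6 = {2, 6, 8}  B7 = {0, 2, 8}  B8 = {2, 8, 9}
Tree: B1–B2, B2–B3, B1–B4, B2–B5, B1–B6, B1–B7, B6–B8
Each bag holds 3 vertices, so the decomposition has width 2, which upper-bounds the treewidth. For the lower bound, the 3 vertices {1, 3, 8} are pairwise adjacent, and any tree decomposition puts a clique entirely inside one bag — forcing width ≥ 2. Combining the bounds, tw(G) = 2.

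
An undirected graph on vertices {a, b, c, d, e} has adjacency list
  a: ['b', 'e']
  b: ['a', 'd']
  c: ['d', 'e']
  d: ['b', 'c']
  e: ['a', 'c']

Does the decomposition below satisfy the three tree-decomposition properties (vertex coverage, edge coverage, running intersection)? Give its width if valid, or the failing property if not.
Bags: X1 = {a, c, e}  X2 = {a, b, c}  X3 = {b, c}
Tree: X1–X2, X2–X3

No — vertex d appears in no bag.

A tree decomposition must satisfy three properties: every vertex lies in some bag; for every edge, both endpoints lie together in some bag; and for every vertex, the bags containing it form a connected subtree. Here vertex d appears in no bag, so the decomposition is invalid.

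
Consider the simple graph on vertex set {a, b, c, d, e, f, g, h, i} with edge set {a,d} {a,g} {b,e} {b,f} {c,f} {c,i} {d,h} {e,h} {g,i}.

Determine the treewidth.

2

A width-2 tree decomposition is:
Bags: B1 = {c, f, i}  B2 = {b, f, i}  B3 = {b, e, i}  B4 = {e, h, i}  B5 = {d, h, i}  B6 = {a, d, i}  B7 = {a, g, i}
Tree: B1–B2, B2–B3, B3–B4, B4–B5, B5–B6, B6–B7
Each bag holds 3 vertices, so the decomposition has width 2, which upper-bounds the treewidth. For the lower bound, G contains the cycle i–c–f–b–e–h–d–a–g–i, so G is not a forest; only forests have treewidth ≤ 1, hence tw(G) ≥ 2. Combining the bounds, tw(G) = 2.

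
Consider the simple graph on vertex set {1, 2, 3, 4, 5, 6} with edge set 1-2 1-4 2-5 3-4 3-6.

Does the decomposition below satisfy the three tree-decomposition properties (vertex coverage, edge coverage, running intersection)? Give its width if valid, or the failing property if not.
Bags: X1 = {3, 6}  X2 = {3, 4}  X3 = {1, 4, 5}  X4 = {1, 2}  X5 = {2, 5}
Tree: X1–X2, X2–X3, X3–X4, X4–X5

No — bags containing vertex 5 are not connected in the tree.

A tree decomposition must satisfy three properties: every vertex lies in some bag; for every edge, both endpoints lie together in some bag; and for every vertex, the bags containing it form a connected subtree. Here bags containing vertex 5 are not connected in the tree, so the decomposition is invalid.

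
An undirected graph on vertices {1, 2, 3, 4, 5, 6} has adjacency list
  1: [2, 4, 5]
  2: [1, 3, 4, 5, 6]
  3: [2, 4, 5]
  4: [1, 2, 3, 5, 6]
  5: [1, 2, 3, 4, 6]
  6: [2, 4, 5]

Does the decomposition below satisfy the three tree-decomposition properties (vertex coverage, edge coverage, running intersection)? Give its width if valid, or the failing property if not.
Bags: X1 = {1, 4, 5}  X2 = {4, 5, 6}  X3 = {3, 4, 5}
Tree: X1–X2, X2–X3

A tree decomposition must satisfy three properties: every vertex lies in some bag; for every edge, both endpoints lie together in some bag; and for every vertex, the bags containing it form a connected subtree. Here vertex 2 appears in no bag, so the decomposition is invalid.

No — vertex 2 appears in no bag.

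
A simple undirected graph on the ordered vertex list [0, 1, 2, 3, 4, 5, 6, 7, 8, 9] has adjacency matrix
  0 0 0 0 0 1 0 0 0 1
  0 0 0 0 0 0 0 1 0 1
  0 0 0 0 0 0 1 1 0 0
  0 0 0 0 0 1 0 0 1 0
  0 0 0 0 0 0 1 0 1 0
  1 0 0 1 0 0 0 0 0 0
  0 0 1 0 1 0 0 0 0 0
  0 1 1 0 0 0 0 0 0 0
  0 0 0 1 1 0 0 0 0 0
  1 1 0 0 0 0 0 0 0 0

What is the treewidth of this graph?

A width-2 tree decomposition is:
Bags: B1 = {0, 5, 9}  B2 = {1, 5, 9}  B3 = {1, 5, 7}  B4 = {2, 5, 7}  B5 = {2, 5, 6}  B6 = {4, 5, 6}  B7 = {4, 5, 8}  B8 = {3, 5, 8}
Tree: B1–B2, B2–B3, B3–B4, B4–B5, B5–B6, B6–B7, B7–B8
Each bag holds 3 vertices, so the decomposition has width 2, which upper-bounds the treewidth. The edges 5–0–9–1–7–2–6–4–8–3–5 form a cycle, so G is not a tree and its treewidth is at least 2. Therefore the treewidth is 2.

2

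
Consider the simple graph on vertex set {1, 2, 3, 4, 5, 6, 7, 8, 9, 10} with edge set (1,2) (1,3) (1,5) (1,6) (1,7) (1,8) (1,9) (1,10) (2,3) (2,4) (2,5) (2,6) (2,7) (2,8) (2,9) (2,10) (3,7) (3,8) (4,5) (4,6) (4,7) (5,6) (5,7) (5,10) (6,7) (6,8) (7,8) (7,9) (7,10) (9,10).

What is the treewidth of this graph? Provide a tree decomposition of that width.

Each bag holds 5 vertices, so the decomposition has width 4, which upper-bounds the treewidth. On the other hand G contains the 5-clique {1, 2, 3, 7, 8}. A clique must lie in a single bag of any decomposition, so no decomposition can have width below 4. The upper and lower bounds meet at 4, so that is the treewidth.

Treewidth 4.
One optimal decomposition is:
Bags: B1 = {1, 2, 5, 6, 7}  B2 = {1, 2, 6, 7, 8}  B3 = {2, 4, 5, 6, 7}  B4 = {1, 2, 5, 7, 10}  B5 = {1, 2, 7, 9, 10}  B6 = {1, 2, 3, 7, 8}
Tree: B1–B2, B1–B3, B1–B4, B4–B5, B2–B6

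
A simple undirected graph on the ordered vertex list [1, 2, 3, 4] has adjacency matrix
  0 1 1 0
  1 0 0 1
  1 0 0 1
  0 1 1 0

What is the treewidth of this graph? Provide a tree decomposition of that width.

Treewidth 2.
One optimal decomposition is:
Bags: B1 = {1, 2, 3}  B2 = {2, 3, 4}
Tree: B1–B2

The largest bag has 3 vertices, giving width 2; this decomposition certifies tw(G) ≤ 2. For the lower bound, G contains the cycle 2–1–3–4–2, so G is not a forest; only forests have treewidth ≤ 1, hence tw(G) ≥ 2. Hence tw(G) = 2 exactly.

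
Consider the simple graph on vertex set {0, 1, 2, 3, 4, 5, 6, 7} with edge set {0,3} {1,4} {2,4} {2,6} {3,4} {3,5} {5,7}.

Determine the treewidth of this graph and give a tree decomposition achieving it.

Treewidth 1.
Bags: B1 = {2, 4}  B2 = {3, 4}  B3 = {3, 5}  B4 = {1, 4}  B5 = {2, 6}  B6 = {0, 3}  B7 = {5, 7}
Tree: B1–B2, B2–B3, B2–B4, B1–B5, B2–B6, B3–B7

Each bag holds 2 vertices, so the decomposition has width 1, which upper-bounds the treewidth. Since G has at least one edge (e.g. 4–2), it is not an edgeless graph, so tw(G) ≥ 1. Combining the bounds, tw(G) = 1.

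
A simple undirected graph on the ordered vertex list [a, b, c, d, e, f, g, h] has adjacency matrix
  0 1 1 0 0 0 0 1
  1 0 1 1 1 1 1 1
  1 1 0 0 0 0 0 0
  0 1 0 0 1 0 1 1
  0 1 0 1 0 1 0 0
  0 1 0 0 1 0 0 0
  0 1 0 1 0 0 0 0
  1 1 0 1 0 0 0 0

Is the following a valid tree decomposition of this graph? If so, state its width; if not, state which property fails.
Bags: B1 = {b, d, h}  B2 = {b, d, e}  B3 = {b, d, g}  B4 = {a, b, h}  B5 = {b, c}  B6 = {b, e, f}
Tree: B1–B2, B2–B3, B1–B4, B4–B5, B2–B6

No — edge (a,c) lies in no bag.

A tree decomposition must satisfy three properties: every vertex lies in some bag; for every edge, both endpoints lie together in some bag; and for every vertex, the bags containing it form a connected subtree. Here edge (a,c) lies in no bag, so the decomposition is invalid.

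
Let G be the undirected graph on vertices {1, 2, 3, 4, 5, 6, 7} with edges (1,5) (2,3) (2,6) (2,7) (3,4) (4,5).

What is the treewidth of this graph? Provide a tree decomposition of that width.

Treewidth 1.
Bags: B1 = {3, 4}  B2 = {2, 3}  B3 = {4, 5}  B4 = {2, 7}  B5 = {1, 5}  B6 = {2, 6}
Tree: B1–B2, B1–B3, B2–B4, B3–B5, B2–B6

Each bag holds 2 vertices, so the decomposition has width 1, which upper-bounds the treewidth. Any graph with an edge has treewidth ≥ 1, and G has the edge 4–3. Therefore the treewidth is 1.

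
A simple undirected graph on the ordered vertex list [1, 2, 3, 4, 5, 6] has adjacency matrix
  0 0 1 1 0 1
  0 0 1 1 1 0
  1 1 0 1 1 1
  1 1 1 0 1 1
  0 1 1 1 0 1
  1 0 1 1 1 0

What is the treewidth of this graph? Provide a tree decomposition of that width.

Treewidth 3.
One optimal decomposition is:
Bags: B1 = {2, 3, 4, 5}  B2 = {3, 4, 5, 6}  B3 = {1, 3, 4, 6}
Tree: B1–B2, B2–B3

The largest bag has 4 vertices, giving width 3; this decomposition certifies tw(G) ≤ 3. On the other hand G contains the 4-clique {1, 3, 4, 6}. A clique must lie in a single bag of any decomposition, so no decomposition can have width below 3. Hence tw(G) = 3 exactly.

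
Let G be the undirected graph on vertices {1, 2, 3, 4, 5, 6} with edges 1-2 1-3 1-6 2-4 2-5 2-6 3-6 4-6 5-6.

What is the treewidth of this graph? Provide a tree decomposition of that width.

Treewidth 2.
Bags: B1 = {2, 5, 6}  B2 = {2, 4, 6}  B3 = {1, 2, 6}  B4 = {1, 3, 6}
Tree: B1–B2, B2–B3, B3–B4

Each bag holds 3 vertices, so the decomposition has width 2, which upper-bounds the treewidth. On the other hand G contains the 3-clique {1, 2, 6}. A clique must lie in a single bag of any decomposition, so no decomposition can have width below 2. Hence tw(G) = 2 exactly.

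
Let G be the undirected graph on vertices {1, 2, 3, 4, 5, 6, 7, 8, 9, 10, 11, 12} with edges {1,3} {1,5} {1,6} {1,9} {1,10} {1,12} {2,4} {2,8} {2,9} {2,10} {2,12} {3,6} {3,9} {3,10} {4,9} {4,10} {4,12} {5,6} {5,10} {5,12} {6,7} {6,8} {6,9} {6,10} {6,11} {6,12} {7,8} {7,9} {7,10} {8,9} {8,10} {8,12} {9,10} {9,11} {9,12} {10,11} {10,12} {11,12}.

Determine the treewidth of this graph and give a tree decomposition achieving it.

Each bag holds 5 vertices, so the decomposition has width 4, which upper-bounds the treewidth. For the lower bound, the 5 vertices {2, 8, 9, 10, 12} are pairwise adjacent, and any tree decomposition puts a clique entirely inside one bag — forcing width ≥ 4. Hence tw(G) = 4 exactly.

Treewidth 4.
Bags: B1 = {6, 9, 10, 11, 12}  B2 = {1, 6, 9, 10, 12}  B3 = {6, 8, 9, 10, 12}  B4 = {6, 7, 8, 9, 10}  B5 = {2, 8, 9, 10, 12}  B6 = {1, 3, 6, 9, 10}  B7 = {1, 5, 6, 10, 12}  B8 = {2, 4, 9, 10, 12}
Tree: B1–B2, B1–B3, B3–B4, B3–B5, B2–B6, B2–B7, B5–B8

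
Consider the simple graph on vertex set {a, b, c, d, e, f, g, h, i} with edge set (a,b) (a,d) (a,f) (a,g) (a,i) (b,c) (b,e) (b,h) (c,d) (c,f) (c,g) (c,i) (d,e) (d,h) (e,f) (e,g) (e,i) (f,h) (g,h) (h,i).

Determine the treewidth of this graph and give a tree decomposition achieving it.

Treewidth 4.
One such decomposition:
Bags: B1 = {a, b, c, e, h}  B2 = {a, c, e, h, i}  B3 = {a, c, e, g, h}  B4 = {a, c, d, e, h}  B5 = {a, c, e, f, h}
Tree: B1–B2, B2–B3, B3–B4, B4–B5

Every bag has size at most 5, so the width is 5 − 1 = 4 and tw(G) ≤ 4. For the lower bound: the 5 vertex sets {b,h}, {c,i}, {a,g}, {e}, {d} are disjoint, each induces a connected subgraph, and every pair is joined by at least one edge of G. Contracting each set to a single vertex therefore yields K_{5} as a minor, and since treewidth is minor-monotone, tw(G) ≥ tw(K_{5}) = 4. Hence tw(G) = 4 exactly.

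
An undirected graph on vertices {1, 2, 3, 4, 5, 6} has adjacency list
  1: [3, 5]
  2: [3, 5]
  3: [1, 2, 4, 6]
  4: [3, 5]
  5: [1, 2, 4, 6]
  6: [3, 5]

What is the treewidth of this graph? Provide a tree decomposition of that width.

The largest bag has 3 vertices, giving width 2; this decomposition certifies tw(G) ≤ 2. The edges 3–6–5–2–3 form a cycle, so G is not a tree and its treewidth is at least 2. Combining the bounds, tw(G) = 2.

Treewidth 2.
One optimal decomposition is:
Bags: B1 = {3, 5, 6}  B2 = {2, 3, 5}  B3 = {3, 4, 5}  B4 = {1, 3, 5}
Tree: B1–B2, B2–B3, B3–B4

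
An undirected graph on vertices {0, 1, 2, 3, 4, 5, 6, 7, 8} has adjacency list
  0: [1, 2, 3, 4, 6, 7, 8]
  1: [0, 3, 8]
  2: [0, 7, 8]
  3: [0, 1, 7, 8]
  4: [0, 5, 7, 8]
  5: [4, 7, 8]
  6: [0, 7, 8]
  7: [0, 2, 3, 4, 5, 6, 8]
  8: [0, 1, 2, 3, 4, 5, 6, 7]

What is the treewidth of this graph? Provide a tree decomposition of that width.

Each bag holds 4 vertices, so the decomposition has width 3, which upper-bounds the treewidth. Conversely, {0, 1, 3, 8} is a clique of size 4, and the vertices of any clique must share a bag in every tree decomposition; so some bag has ≥ 4 vertices and tw(G) ≥ 3. Therefore the treewidth is 3.

Treewidth 3.
Bags: B1 = {0, 1, 3, 8}  B2 = {0, 3, 7, 8}  B3 = {0, 2, 7, 8}  B4 = {0, 6, 7, 8}  B5 = {0, 4, 7, 8}  B6 = {4, 5, 7, 8}
Tree: B1–B2, B2–B3, B2–B4, B4–B5, B5–B6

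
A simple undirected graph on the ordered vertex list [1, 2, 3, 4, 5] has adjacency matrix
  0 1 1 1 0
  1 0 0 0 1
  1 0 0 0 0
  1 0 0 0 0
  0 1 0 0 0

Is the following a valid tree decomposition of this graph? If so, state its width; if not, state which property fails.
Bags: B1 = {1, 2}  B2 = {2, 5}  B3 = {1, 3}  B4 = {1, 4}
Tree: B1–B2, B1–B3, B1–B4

Yes; width 1.

Vertex coverage: the bags together contain {1, 2, 3, 4, 5}, the full vertex set. Edge coverage: each edge of G has both endpoints in at least one bag. Running intersection: for every vertex, the bags containing it form a connected subtree. All three properties hold, so this is a valid tree decomposition of width max|bag| − 1 = 1, and hence tw(G) ≤ 1.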